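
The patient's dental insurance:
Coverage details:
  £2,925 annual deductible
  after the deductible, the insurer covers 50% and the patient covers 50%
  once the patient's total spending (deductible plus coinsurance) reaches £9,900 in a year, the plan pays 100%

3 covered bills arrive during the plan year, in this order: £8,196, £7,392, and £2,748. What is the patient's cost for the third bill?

#1 (£8,196): deductible takes £2,925, £5,271 remains; 50% of £5,271 = £2,635.50. Patient pays £5,560.50; OOP now £5,560.50.
#2 (£7,392): 50% coinsurance on £7,392 = £3,696. Patient owes £3,696 (running OOP £9,256.50).
#3 (£2,748): deductible already satisfied, so patient's share is 50% × £2,748 = £1,374. That would push OOP to £10,630.50, over the £9,900 cap, so patient pays £9,900 − £9,256.50 = £643.50.

£643.50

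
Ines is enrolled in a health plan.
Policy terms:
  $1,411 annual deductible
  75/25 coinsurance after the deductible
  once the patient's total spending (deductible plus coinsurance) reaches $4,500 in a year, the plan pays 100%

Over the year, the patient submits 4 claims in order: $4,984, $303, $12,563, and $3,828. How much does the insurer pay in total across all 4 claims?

$17,178

Claim 1 ($4,984): $1,411 to deductible, leaving $3,573; 25% of $3,573 = $893.25. Patient owes $2,304.25 (running OOP $2,304.25). Insurer: $4,984 − $2,304.25 = $2,679.75.
Claim 2 ($303): deductible already satisfied, so patient's share is 25% × $303 = $75.75. Cost to patient: $75.75. OOP to date $2,380. Insurer: $303 − $75.75 = $227.25.
Claim 3 ($12,563): deductible already satisfied, so patient's share is 25% × $12,563 = $3,140.75. OOP would hit $5,520.75 > $4,500, so the cap limits the patient to $4,500 − $2,380 = $2,120. Plan pays $12,563 − $2,120 = $10,443.
Claim 4 ($3,828): deductible met; 25% of $3,828 = $957. OOP would hit $5,457 > $4,500, so the cap limits the patient to $4,500 − $4,500 = $0. Plan pays $3,828 − $0 = $3,828.
Insurer total = bills − patient's total = $21,678 − $4,500 = $17,178.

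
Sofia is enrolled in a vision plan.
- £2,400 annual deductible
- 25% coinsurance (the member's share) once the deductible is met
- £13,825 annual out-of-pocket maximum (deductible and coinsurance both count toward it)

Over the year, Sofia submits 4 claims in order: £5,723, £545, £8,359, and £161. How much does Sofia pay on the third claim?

Claim 1 — £5,723: £2,400 finishes the deductible; £3,323 goes to coinsurance; 25% of £3,323 = £830.75. Member owes £3,230.75 (running OOP £3,230.75).
Claim 2 — £545: 25% coinsurance on £545 = £136.25. Member owes £136.25 (running OOP £3,367).
Claim 3 — £8,359: 25% coinsurance on £8,359 = £2,089.75. Member pays £2,089.75; OOP now £5,456.75.

£2,089.75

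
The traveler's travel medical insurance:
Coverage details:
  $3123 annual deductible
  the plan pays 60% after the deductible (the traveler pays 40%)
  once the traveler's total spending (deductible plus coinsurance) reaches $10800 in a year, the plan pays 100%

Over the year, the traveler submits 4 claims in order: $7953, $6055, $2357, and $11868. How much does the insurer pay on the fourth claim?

$9487.80

Bill 1, $7953: $3123 to deductible, leaving $4830; traveler's 40% is $1932. Cost to traveler: $5055. OOP to date $5055. Insurer: $7953 − $5055 = $2898.
Bill 2, $6055: 40% coinsurance on $6055 = $2422. Traveler owes $2422 (running OOP $7477). Insurer: $6055 − $2422 = $3633.
Bill 3, $2357: deductible met; 40% of $2357 = $942.80. Cost to traveler: $942.80. OOP to date $8419.80. Insurer: $2357 − $942.80 = $1414.20.
Bill 4, $11868: deductible already satisfied, so traveler's share is 40% × $11868 = $4747.20. Adding that to $8419.80 gives $13167, past the $10800 cap; traveler pays only $10800 − $8419.80 = $2380.20. Plan pays $11868 − $2380.20 = $9487.80.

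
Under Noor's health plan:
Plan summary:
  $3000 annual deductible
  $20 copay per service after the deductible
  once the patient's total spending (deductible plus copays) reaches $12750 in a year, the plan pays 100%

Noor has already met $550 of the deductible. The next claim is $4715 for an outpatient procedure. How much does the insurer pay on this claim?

$550 of the $3000 deductible is already met, leaving $2450.
After the $2450 deductible portion, $4715 − $2450 = $2265 is subject to the copay.
Copay on this service: $20.
That puts the patient's cost at $2450 + $20 = $2470 before any cap.
Year-to-date out-of-pocket becomes $550 + $2470 = $3020, still under the $12750 maximum, so no cap applies.
Insurer pays the balance: $4715 − $2470 = $2245.

$2245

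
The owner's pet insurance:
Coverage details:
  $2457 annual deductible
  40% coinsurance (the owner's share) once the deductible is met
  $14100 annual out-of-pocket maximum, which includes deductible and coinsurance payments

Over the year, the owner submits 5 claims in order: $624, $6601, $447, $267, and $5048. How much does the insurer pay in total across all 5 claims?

Claim 1 ($624): all of it applies to the deductible. Owner pays $624; OOP now $624. Insurer: $624 − $624 = $0.
Claim 2 ($6601): $1833 to deductible, leaving $4768; coinsurance $4768 × 40% = $1907.20. Cost to owner: $3740.20. OOP to date $4364.20. Plan pays $6601 − $3740.20 = $2860.80.
Claim 3 ($447): deductible met; 40% of $447 = $178.80. Cost to owner: $178.80. OOP to date $4543. Plan pays $447 − $178.80 = $268.20.
Claim 4 ($267): deductible already satisfied, so owner's share is 40% × $267 = $106.80. Owner owes $106.80 (running OOP $4649.80). Insurer: $267 − $106.80 = $160.20.
Claim 5 ($5048): 40% coinsurance on $5048 = $2019.20. Cost to owner: $2019.20. OOP to date $6669. Plan pays $5048 − $2019.20 = $3028.80.
Insurer total = bills − owner's total = $12987 − $6669 = $6318.

$6318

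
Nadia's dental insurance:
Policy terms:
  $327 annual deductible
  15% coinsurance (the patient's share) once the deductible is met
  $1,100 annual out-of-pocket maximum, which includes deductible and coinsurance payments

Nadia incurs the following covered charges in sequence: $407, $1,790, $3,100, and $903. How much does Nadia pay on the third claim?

#1 ($407): deductible takes $327, $80 remains; coinsurance $80 × 15% = $12. Patient owes $339 (running OOP $339).
#2 ($1,790): 15% coinsurance on $1,790 = $268.50. Cost to patient: $268.50. OOP to date $607.50.
#3 ($3,100): deductible already satisfied, so patient's share is 15% × $3,100 = $465. Patient owes $465 (running OOP $1,072.50).

$465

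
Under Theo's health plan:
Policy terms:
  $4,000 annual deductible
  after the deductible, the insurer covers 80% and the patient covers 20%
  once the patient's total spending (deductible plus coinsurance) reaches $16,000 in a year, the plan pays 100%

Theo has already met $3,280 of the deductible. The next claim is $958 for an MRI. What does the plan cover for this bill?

Remaining deductible: $4,000 − $3,280 = $720.
The remaining $238 (= $958 − $720) moves to coinsurance.
Patient's 20% share of $238 is $47.60.
Patient responsibility before any cap: $720 + $47.60 = $767.60.
Cumulative spending $3,280 + $767.60 = $4,047.60 stays under the $16,000 maximum.
The plan picks up $958 − $767.60 = $190.40.

$190.40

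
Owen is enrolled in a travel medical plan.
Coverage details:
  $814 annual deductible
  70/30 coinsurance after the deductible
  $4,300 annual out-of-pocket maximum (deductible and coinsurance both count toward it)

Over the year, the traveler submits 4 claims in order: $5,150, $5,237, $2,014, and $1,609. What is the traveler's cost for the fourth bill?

$9.90

Bill 1, $5,150: deductible takes $814, $4,336 remains; coinsurance $4,336 × 30% = $1,300.80. Cost to traveler: $2,114.80. OOP to date $2,114.80.
Bill 2, $5,237: 30% coinsurance on $5,237 = $1,571.10. Cost to traveler: $1,571.10. OOP to date $3,685.90.
Bill 3, $2,014: 30% coinsurance on $2,014 = $604.20. Traveler owes $604.20 (running OOP $4,290.10).
Bill 4, $1,609: 30% coinsurance on $1,609 = $482.70. That would push OOP to $4,772.80, over the $4,300 cap, so traveler pays $4,300 − $4,290.10 = $9.90.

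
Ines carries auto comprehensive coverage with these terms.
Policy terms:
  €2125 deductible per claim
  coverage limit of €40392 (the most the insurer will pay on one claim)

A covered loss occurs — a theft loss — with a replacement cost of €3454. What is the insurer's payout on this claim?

€1329

After the deductible, €3454 − €2125 = €1329 remains.
€1329 ≤ €40392, so the limit doesn't bind; insurer pays €1329.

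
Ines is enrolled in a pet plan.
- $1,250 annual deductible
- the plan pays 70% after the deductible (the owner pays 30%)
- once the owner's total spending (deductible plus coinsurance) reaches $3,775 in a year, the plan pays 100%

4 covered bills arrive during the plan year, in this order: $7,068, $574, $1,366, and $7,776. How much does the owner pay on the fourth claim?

$197.60

Bill 1, $7,068: deductible takes $1,250, $5,818 remains; 30% of $5,818 = $1,745.40. Owner owes $2,995.40 (running OOP $2,995.40).
Bill 2, $574: deductible met; 30% of $574 = $172.20. Owner pays $172.20; OOP now $3,167.60.
Bill 3, $1,366: deductible met; 30% of $1,366 = $409.80. Cost to owner: $409.80. OOP to date $3,577.40.
Bill 4, $7,776: 30% coinsurance on $7,776 = $2,332.80. OOP would hit $5,910.20 > $3,775, so the cap limits the owner to $3,775 − $3,577.40 = $197.60.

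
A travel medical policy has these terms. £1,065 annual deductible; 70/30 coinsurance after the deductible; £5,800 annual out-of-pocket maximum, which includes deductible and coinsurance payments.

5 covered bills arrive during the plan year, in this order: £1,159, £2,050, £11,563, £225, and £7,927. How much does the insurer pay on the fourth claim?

£157.50

Bill 1, £1,159: deductible takes £1,065, £94 remains; 30% of £94 = £28.20. Traveler owes £1,093.20 (running OOP £1,093.20). Insurer: £1,159 − £1,093.20 = £65.80.
Bill 2, £2,050: deductible already satisfied, so traveler's share is 30% × £2,050 = £615. Cost to traveler: £615. OOP to date £1,708.20. Insurer: £2,050 − £615 = £1,435.
Bill 3, £11,563: deductible met; 30% of £11,563 = £3,468.90. Cost to traveler: £3,468.90. OOP to date £5,177.10. Plan pays £11,563 − £3,468.90 = £8,094.10.
Bill 4, £225: 30% coinsurance on £225 = £67.50. Traveler owes £67.50 (running OOP £5,244.60). Plan pays £225 − £67.50 = £157.50.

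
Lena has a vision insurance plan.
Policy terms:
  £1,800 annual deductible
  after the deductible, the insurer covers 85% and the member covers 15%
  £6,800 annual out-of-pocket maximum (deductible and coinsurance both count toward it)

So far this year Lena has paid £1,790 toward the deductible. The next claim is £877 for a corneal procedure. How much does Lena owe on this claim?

Remaining deductible: £1,800 − £1,790 = £10.
That leaves £877 − £10 = £867 for coinsurance.
Coinsurance: £867 × 15% = £130.05.
That puts the member's cost at £10 + £130.05 = £140.05 before any cap.
Cumulative spending £1,790 + £140.05 = £1,930.05 stays under the £6,800 maximum.

£140.05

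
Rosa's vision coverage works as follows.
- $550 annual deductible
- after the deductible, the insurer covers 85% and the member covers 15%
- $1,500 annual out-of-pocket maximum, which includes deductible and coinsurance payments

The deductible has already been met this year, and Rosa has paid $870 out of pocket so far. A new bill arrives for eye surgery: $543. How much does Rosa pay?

$81.45

With the deductible met, the entire $543 is subject to coinsurance.
Member's 15% share of $543 is $81.45.
Total out-of-pocket so far would be $870 + $81.45 = $951.45, below the $1,500 cap — no reduction.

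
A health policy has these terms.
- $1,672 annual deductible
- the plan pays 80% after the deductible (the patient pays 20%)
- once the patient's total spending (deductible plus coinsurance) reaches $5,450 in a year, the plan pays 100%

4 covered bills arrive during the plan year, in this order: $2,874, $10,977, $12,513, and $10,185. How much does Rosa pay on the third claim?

$1,342.20

Claim 1 ($2,874): $1,672 to deductible, leaving $1,202; 20% of $1,202 = $240.40. Patient pays $1,912.40; OOP now $1,912.40.
Claim 2 ($10,977): 20% coinsurance on $10,977 = $2,195.40. Patient owes $2,195.40 (running OOP $4,107.80).
Claim 3 ($12,513): 20% coinsurance on $12,513 = $2,502.60. OOP would hit $6,610.40 > $5,450, so the cap limits the patient to $5,450 − $4,107.80 = $1,342.20.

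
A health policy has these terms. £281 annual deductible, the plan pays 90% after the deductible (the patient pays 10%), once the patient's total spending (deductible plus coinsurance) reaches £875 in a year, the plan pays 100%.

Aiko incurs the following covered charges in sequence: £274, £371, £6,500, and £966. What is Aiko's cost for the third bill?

Claim 1 — £274: fully absorbed by the deductible. Cost to patient: £274. OOP to date £274.
Claim 2 — £371: £7 to deductible, leaving £364; coinsurance £364 × 10% = £36.40. Patient pays £43.40; OOP now £317.40.
Claim 3 — £6,500: 10% coinsurance on £6,500 = £650. OOP would hit £967.40 > £875, so the cap limits the patient to £875 − £317.40 = £557.60.

£557.60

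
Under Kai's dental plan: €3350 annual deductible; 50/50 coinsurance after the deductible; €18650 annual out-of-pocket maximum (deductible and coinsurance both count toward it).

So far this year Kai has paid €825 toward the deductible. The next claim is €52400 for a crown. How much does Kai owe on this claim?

€17825

Remaining deductible: €3350 − €825 = €2525.
That leaves €52400 − €2525 = €49875 for coinsurance.
Coinsurance: €49875 × 50% = €24937.50.
That puts the patient's cost at €2525 + €24937.50 = €27462.50 before any cap.
That would bring total out-of-pocket to €28287.50, past the €18650 cap. The patient is capped at €18650 − €825 = €17825 on this claim.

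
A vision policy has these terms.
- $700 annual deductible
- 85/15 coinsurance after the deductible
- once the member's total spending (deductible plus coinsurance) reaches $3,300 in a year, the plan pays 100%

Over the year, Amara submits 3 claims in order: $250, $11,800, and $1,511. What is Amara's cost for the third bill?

#1 ($250): all of it applies to the deductible. Cost to member: $250. OOP to date $250.
#2 ($11,800): $450 finishes the deductible; $11,350 goes to coinsurance; coinsurance $11,350 × 15% = $1,702.50. Member pays $2,152.50; OOP now $2,402.50.
#3 ($1,511): 15% coinsurance on $1,511 = $226.65. Cost to member: $226.65. OOP to date $2,629.15.

$226.65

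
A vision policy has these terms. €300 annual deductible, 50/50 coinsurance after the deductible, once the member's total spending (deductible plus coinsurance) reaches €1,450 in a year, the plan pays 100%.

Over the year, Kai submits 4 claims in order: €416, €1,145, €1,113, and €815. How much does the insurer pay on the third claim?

Claim 1 — €416: €300 finishes the deductible; €116 goes to coinsurance; 50% of €116 = €58. Cost to member: €358. OOP to date €358. Insurer: €416 − €358 = €58.
Claim 2 — €1,145: deductible already satisfied, so member's share is 50% × €1,145 = €572.50. Member pays €572.50; OOP now €930.50. Plan pays €1,145 − €572.50 = €572.50.
Claim 3 — €1,113: 50% coinsurance on €1,113 = €556.50. OOP would hit €1,487 > €1,450, so the cap limits the member to €1,450 − €930.50 = €519.50. Plan pays €1,113 − €519.50 = €593.50.

€593.50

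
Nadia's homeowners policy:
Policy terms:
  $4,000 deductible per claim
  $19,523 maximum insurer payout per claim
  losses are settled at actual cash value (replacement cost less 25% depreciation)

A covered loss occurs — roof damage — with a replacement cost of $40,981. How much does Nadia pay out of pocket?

$21,458

Actual cash value after 25% depreciation: $40,981 × 75% = $30,735.75.
Subtract the deductible: $30,735.75 − $4,000 = $26,735.75.
$26,735.75 exceeds the $19,523 limit, so the insurer pays the limit: $19,523.
Homeowner's share is the uncovered remainder: $40,981 − $19,523 = $21,458.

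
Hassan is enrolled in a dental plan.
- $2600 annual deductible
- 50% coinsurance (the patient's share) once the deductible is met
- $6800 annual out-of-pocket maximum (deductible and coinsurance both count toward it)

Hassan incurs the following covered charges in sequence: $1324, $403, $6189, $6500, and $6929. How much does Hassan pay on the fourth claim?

#1 ($1324): fully absorbed by the deductible. Patient owes $1324 (running OOP $1324).
#2 ($403): entire amount goes to the deductible. Patient owes $403 (running OOP $1727).
#3 ($6189): deductible takes $873, $5316 remains; patient's 50% is $2658. Patient owes $3531 (running OOP $5258).
#4 ($6500): deductible met; 50% of $6500 = $3250. That would push OOP to $8508, over the $6800 cap, so patient pays $6800 − $5258 = $1542.

$1542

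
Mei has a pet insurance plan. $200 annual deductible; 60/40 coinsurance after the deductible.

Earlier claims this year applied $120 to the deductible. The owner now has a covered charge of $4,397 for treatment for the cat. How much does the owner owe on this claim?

$1,806.80

Remaining deductible: $200 − $120 = $80.
The remaining $4,317 (= $4,397 − $80) moves to coinsurance.
Owner's 40% share of $4,317 is $1,726.80.
So the owner owes $80 + $1,726.80 = $1,806.80.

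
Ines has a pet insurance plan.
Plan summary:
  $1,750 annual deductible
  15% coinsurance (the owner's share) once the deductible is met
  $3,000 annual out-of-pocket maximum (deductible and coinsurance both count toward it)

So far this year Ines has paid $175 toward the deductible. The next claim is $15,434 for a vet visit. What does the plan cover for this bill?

$12,609

Remaining deductible: $1,750 − $175 = $1,575.
The remaining $13,859 (= $15,434 − $1,575) moves to coinsurance.
15% of $13,859 = $2,078.85 falls to the owner.
So the owner owes $1,575 + $2,078.85 = $3,653.85 before any cap.
Year-to-date out-of-pocket would reach $175 + $3,653.85 = $3,828.85, above the $3,000 maximum, so the owner pays only $3,000 − $175 = $2,825.
Insurer pays the balance: $15,434 − $2,825 = $12,609.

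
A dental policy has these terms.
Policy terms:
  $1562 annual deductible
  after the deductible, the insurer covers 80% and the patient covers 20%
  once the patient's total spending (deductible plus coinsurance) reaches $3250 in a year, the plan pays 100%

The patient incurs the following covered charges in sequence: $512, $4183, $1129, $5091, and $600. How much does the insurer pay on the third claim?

Claim 1 — $512: all of it applies to the deductible. Patient owes $512 (running OOP $512). Insurer: $512 − $512 = $0.
Claim 2 — $4183: $1050 to deductible, leaving $3133; patient's 20% is $626.60. Patient pays $1676.60; OOP now $2188.60. Plan pays $4183 − $1676.60 = $2506.40.
Claim 3 — $1129: deductible already satisfied, so patient's share is 20% × $1129 = $225.80. Patient owes $225.80 (running OOP $2414.40). Plan pays $1129 − $225.80 = $903.20.

$903.20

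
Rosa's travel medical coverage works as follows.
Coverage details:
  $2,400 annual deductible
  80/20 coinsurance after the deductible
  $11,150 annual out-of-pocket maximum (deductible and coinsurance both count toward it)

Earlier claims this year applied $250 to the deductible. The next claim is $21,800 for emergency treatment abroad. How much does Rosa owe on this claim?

Remaining deductible: $2,400 − $250 = $2,150.
That leaves $21,800 − $2,150 = $19,650 for coinsurance.
Traveler's 20% share of $19,650 is $3,930.
Traveler responsibility before any cap: $2,150 + $3,930 = $6,080.
Cumulative spending $250 + $6,080 = $6,330 stays under the $11,150 maximum.

$6,080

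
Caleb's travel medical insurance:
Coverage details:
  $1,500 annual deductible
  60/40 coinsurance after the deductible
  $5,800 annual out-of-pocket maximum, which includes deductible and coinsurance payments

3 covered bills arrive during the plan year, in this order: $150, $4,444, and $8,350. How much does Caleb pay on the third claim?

$3,062.40

#1 ($150): entire amount goes to the deductible. Cost to traveler: $150. OOP to date $150.
#2 ($4,444): deductible takes $1,350, $3,094 remains; coinsurance $3,094 × 40% = $1,237.60. Traveler pays $2,587.60; OOP now $2,737.60.
#3 ($8,350): 40% coinsurance on $8,350 = $3,340. Adding that to $2,737.60 gives $6,077.60, past the $5,800 cap; traveler pays only $5,800 − $2,737.60 = $3,062.40.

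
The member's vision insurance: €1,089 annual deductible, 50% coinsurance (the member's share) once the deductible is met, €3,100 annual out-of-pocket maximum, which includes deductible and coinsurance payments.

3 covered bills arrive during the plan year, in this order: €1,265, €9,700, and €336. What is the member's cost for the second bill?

Claim 1 (€1,265): €1,089 finishes the deductible; €176 goes to coinsurance; 50% of €176 = €88. Member pays €1,177; OOP now €1,177.
Claim 2 (€9,700): deductible already satisfied, so member's share is 50% × €9,700 = €4,850. Adding that to €1,177 gives €6,027, past the €3,100 cap; member pays only €3,100 − €1,177 = €1,923.

€1,923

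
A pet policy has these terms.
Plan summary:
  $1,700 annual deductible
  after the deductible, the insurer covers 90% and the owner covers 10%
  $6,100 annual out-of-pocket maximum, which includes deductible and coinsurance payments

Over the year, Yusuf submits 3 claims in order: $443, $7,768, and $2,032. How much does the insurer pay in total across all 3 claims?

#1 ($443): fully absorbed by the deductible. Cost to owner: $443. OOP to date $443. Plan pays $443 − $443 = $0.
#2 ($7,768): $1,257 finishes the deductible; $6,511 goes to coinsurance; coinsurance $6,511 × 10% = $651.10. Owner owes $1,908.10 (running OOP $2,351.10). Plan pays $7,768 − $1,908.10 = $5,859.90.
#3 ($2,032): 10% coinsurance on $2,032 = $203.20. Cost to owner: $203.20. OOP to date $2,554.30. Plan pays $2,032 − $203.20 = $1,828.80.
Insurer total = bills − owner's total = $10,243 − $2,554.30 = $7,688.70.

$7,688.70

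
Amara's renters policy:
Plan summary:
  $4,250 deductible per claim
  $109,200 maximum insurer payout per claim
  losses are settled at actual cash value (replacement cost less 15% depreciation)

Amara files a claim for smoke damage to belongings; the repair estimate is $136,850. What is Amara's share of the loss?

Actual cash value after 15% depreciation: $136,850 × 85% = $116,322.50.
After the deductible, $116,322.50 − $4,250 = $112,072.50 remains.
Since $112,072.50 > $109,200, the payout is capped at $109,200.
Tenant's share is the uncovered remainder: $136,850 − $109,200 = $27,650.

$27,650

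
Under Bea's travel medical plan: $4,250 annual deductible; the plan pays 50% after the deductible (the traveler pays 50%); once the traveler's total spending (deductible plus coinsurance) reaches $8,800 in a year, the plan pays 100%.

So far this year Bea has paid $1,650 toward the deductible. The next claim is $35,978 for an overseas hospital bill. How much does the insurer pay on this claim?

$28,828

$1,650 of the $4,250 deductible is already met, leaving $2,600.
The remaining $33,378 (= $35,978 − $2,600) moves to coinsurance.
50% of $33,378 = $16,689 falls to the traveler.
So the traveler owes $2,600 + $16,689 = $19,289 before any cap.
Year-to-date out-of-pocket would reach $1,650 + $19,289 = $20,939, above the $8,800 maximum, so the traveler pays only $8,800 − $1,650 = $7,150.
Insurer pays the balance: $35,978 − $7,150 = $28,828.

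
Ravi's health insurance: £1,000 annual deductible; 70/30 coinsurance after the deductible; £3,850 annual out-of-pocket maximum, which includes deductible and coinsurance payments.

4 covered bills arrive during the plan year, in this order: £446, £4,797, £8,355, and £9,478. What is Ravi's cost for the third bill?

Claim 1 (£446): fully absorbed by the deductible. Patient owes £446 (running OOP £446).
Claim 2 (£4,797): £554 finishes the deductible; £4,243 goes to coinsurance; 30% of £4,243 = £1,272.90. Cost to patient: £1,826.90. OOP to date £2,272.90.
Claim 3 (£8,355): deductible already satisfied, so patient's share is 30% × £8,355 = £2,506.50. Adding that to £2,272.90 gives £4,779.40, past the £3,850 cap; patient pays only £3,850 − £2,272.90 = £1,577.10.

£1,577.10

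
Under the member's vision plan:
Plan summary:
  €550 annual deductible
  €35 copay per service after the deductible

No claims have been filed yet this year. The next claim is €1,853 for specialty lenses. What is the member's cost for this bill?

€585

The full €550 deductible is still open; €550 of this bill applies to it.
That leaves €1,853 − €550 = €1,303 for the copay.
Copay on this service: €35.
Member responsibility: €550 + €35 = €585.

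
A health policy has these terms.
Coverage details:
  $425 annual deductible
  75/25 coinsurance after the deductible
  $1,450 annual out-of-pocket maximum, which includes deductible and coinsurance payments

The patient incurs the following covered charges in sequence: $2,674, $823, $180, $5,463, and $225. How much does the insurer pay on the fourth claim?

Bill 1, $2,674: $425 finishes the deductible; $2,249 goes to coinsurance; coinsurance $2,249 × 25% = $562.25. Patient owes $987.25 (running OOP $987.25). Plan pays $2,674 − $987.25 = $1,686.75.
Bill 2, $823: deductible already satisfied, so patient's share is 25% × $823 = $205.75. Patient pays $205.75; OOP now $1,193. Insurer: $823 − $205.75 = $617.25.
Bill 3, $180: deductible met; 25% of $180 = $45. Patient pays $45; OOP now $1,238. Plan pays $180 − $45 = $135.
Bill 4, $5,463: 25% coinsurance on $5,463 = $1,365.75. OOP would hit $2,603.75 > $1,450, so the cap limits the patient to $1,450 − $1,238 = $212. Insurer: $5,463 − $212 = $5,251.

$5,251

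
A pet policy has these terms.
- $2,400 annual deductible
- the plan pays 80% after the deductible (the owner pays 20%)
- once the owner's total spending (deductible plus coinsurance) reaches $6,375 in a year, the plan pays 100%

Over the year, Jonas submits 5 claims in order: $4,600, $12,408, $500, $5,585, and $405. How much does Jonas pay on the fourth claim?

$953.40

Claim 1 — $4,600: $2,400 to deductible, leaving $2,200; 20% of $2,200 = $440. Owner owes $2,840 (running OOP $2,840).
Claim 2 — $12,408: 20% coinsurance on $12,408 = $2,481.60. Cost to owner: $2,481.60. OOP to date $5,321.60.
Claim 3 — $500: deductible met; 20% of $500 = $100. Owner pays $100; OOP now $5,421.60.
Claim 4 — $5,585: 20% coinsurance on $5,585 = $1,117. Adding that to $5,421.60 gives $6,538.60, past the $6,375 cap; owner pays only $6,375 − $5,421.60 = $953.40.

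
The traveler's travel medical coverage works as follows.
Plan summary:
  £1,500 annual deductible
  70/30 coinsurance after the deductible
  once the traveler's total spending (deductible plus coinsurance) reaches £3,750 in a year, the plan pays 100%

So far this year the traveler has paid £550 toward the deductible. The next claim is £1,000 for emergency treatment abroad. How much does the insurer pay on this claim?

£550 of the £1,500 deductible is already met, leaving £950.
After the £950 deductible portion, £1,000 − £950 = £50 is subject to coinsurance.
30% of £50 = £15 falls to the traveler.
That puts the traveler's cost at £950 + £15 = £965 before any cap.
Cumulative spending £550 + £965 = £1,515 stays under the £3,750 maximum.
The insurer covers the remainder: £1,000 − £965 = £35.

£35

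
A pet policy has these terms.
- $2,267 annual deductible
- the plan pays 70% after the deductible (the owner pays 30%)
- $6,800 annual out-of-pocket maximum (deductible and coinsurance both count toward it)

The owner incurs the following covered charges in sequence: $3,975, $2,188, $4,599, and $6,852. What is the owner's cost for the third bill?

Claim 1 — $3,975: $2,267 finishes the deductible; $1,708 goes to coinsurance; coinsurance $1,708 × 30% = $512.40. Cost to owner: $2,779.40. OOP to date $2,779.40.
Claim 2 — $2,188: 30% coinsurance on $2,188 = $656.40. Owner pays $656.40; OOP now $3,435.80.
Claim 3 — $4,599: deductible already satisfied, so owner's share is 30% × $4,599 = $1,379.70. Owner owes $1,379.70 (running OOP $4,815.50).

$1,379.70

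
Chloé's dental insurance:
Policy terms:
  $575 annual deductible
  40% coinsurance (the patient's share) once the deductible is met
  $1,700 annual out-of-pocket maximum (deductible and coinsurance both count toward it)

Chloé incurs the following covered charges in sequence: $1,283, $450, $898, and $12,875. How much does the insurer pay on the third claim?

$538.80

Claim 1 ($1,283): deductible takes $575, $708 remains; patient's 40% is $283.20. Patient pays $858.20; OOP now $858.20. Plan pays $1,283 − $858.20 = $424.80.
Claim 2 ($450): deductible met; 40% of $450 = $180. Cost to patient: $180. OOP to date $1,038.20. Plan pays $450 − $180 = $270.
Claim 3 ($898): deductible met; 40% of $898 = $359.20. Cost to patient: $359.20. OOP to date $1,397.40. Plan pays $898 − $359.20 = $538.80.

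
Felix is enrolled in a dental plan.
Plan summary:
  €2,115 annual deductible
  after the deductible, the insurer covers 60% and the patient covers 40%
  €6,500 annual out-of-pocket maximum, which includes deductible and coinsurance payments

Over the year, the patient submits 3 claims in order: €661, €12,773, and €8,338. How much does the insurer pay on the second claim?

€6,934

Claim 1 (€661): all of it applies to the deductible. Cost to patient: €661. OOP to date €661. Plan pays €661 − €661 = €0.
Claim 2 (€12,773): deductible takes €1,454, €11,319 remains; patient's 40% is €4,527.60. Together that's €1,454 + €4,527.60 = €5,981.60. That would push OOP to €6,642.60, over the €6,500 cap, so patient pays €6,500 − €661 = €5,839. Plan pays €12,773 − €5,839 = €6,934.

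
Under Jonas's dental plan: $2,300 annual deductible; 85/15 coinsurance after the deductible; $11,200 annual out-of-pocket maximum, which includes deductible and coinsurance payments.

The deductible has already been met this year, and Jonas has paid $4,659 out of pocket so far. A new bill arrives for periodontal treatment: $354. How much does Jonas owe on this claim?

$53.10

The deductible is already satisfied, so the full bill goes to coinsurance.
Patient's 15% share of $354 is $53.10.
Cumulative spending $4,659 + $53.10 = $4,712.10 stays under the $11,200 maximum.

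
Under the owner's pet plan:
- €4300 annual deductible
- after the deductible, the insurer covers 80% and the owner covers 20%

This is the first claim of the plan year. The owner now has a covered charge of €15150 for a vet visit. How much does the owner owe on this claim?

The full €4300 deductible is still open; €4300 of this bill applies to it.
The remaining €10850 (= €15150 − €4300) moves to coinsurance.
20% of €10850 = €2170 falls to the owner.
So the owner owes €4300 + €2170 = €6470.

€6470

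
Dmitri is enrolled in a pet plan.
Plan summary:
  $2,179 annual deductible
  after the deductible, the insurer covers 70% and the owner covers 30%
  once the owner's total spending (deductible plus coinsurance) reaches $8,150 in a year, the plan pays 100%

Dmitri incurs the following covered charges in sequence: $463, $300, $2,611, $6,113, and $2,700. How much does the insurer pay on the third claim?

$836.50

Bill 1, $463: fully absorbed by the deductible. Owner owes $463 (running OOP $463). Plan pays $463 − $463 = $0.
Bill 2, $300: entire amount goes to the deductible. Owner owes $300 (running OOP $763). Plan pays $300 − $300 = $0.
Bill 3, $2,611: $1,416 finishes the deductible; $1,195 goes to coinsurance; coinsurance $1,195 × 30% = $358.50. Owner pays $1,774.50; OOP now $2,537.50. Insurer: $2,611 − $1,774.50 = $836.50.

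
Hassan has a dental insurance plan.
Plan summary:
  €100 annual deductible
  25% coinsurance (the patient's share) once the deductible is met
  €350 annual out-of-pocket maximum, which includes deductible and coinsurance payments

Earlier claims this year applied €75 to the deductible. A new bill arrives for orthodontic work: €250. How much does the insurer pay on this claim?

€168.75

€75 of the €100 deductible is already met, leaving €25.
After the €25 deductible portion, €250 − €25 = €225 is subject to coinsurance.
25% of €225 = €56.25 falls to the patient.
That puts the patient's cost at €25 + €56.25 = €81.25 before any cap.
Total out-of-pocket so far would be €75 + €81.25 = €156.25, below the €350 cap — no reduction.
Insurer pays the balance: €250 − €81.25 = €168.75.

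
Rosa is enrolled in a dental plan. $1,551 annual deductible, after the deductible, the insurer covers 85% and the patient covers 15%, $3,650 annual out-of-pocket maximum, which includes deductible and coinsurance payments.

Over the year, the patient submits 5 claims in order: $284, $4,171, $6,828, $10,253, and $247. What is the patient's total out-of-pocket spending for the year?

$3,650

Bill 1, $284: all of it applies to the deductible. Patient owes $284 (running OOP $284).
Bill 2, $4,171: $1,267 finishes the deductible; $2,904 goes to coinsurance; patient's 15% is $435.60. Cost to patient: $1,702.60. OOP to date $1,986.60.
Bill 3, $6,828: deductible already satisfied, so patient's share is 15% × $6,828 = $1,024.20. Cost to patient: $1,024.20. OOP to date $3,010.80.
Bill 4, $10,253: deductible met; 15% of $10,253 = $1,537.95. That would push OOP to $4,548.75, over the $3,650 cap, so patient pays $3,650 − $3,010.80 = $639.20.
Bill 5, $247: deductible met; 15% of $247 = $37.05. Adding that to $3,650 gives $3,687.05, past the $3,650 cap; patient pays only $3,650 − $3,650 = $0.
Summing the patient's payments: $284 + $1,702.60 + $1,024.20 + $639.20 + $0 = $3,650.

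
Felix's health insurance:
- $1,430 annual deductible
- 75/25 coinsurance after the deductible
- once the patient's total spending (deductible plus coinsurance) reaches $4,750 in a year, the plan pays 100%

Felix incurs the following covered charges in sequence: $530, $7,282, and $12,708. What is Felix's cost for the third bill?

$1,724.50

Claim 1 — $530: entire amount goes to the deductible. Cost to patient: $530. OOP to date $530.
Claim 2 — $7,282: $900 to deductible, leaving $6,382; coinsurance $6,382 × 25% = $1,595.50. Cost to patient: $2,495.50. OOP to date $3,025.50.
Claim 3 — $12,708: deductible already satisfied, so patient's share is 25% × $12,708 = $3,177. Adding that to $3,025.50 gives $6,202.50, past the $4,750 cap; patient pays only $4,750 − $3,025.50 = $1,724.50.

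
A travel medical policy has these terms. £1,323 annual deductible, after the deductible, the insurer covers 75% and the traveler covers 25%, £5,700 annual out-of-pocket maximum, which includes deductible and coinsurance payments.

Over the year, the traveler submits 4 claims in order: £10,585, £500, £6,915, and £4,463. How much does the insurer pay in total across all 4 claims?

Bill 1, £10,585: deductible takes £1,323, £9,262 remains; traveler's 25% is £2,315.50. Traveler owes £3,638.50 (running OOP £3,638.50). Insurer: £10,585 − £3,638.50 = £6,946.50.
Bill 2, £500: deductible already satisfied, so traveler's share is 25% × £500 = £125. Traveler pays £125; OOP now £3,763.50. Insurer: £500 − £125 = £375.
Bill 3, £6,915: deductible already satisfied, so traveler's share is 25% × £6,915 = £1,728.75. Traveler pays £1,728.75; OOP now £5,492.25. Insurer: £6,915 − £1,728.75 = £5,186.25.
Bill 4, £4,463: 25% coinsurance on £4,463 = £1,115.75. That would push OOP to £6,608, over the £5,700 cap, so traveler pays £5,700 − £5,492.25 = £207.75. Plan pays £4,463 − £207.75 = £4,255.25.
Insurer total: £6,946.50 + £375 + £5,186.25 + £4,255.25 = £16,763.

£16,763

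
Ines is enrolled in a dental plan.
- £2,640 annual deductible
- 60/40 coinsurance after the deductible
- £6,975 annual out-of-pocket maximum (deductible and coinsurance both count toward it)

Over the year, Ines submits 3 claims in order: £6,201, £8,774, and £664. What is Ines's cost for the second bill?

Claim 1 — £6,201: £2,640 finishes the deductible; £3,561 goes to coinsurance; 40% of £3,561 = £1,424.40. Patient owes £4,064.40 (running OOP £4,064.40).
Claim 2 — £8,774: deductible met; 40% of £8,774 = £3,509.60. That would push OOP to £7,574, over the £6,975 cap, so patient pays £6,975 − £4,064.40 = £2,910.60.

£2,910.60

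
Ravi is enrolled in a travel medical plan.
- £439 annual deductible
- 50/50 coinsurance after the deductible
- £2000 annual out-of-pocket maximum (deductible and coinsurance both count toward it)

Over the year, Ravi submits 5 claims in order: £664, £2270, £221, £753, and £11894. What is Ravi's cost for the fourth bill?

£203

Bill 1, £664: deductible takes £439, £225 remains; 50% of £225 = £112.50. Traveler pays £551.50; OOP now £551.50.
Bill 2, £2270: deductible already satisfied, so traveler's share is 50% × £2270 = £1135. Traveler pays £1135; OOP now £1686.50.
Bill 3, £221: deductible already satisfied, so traveler's share is 50% × £221 = £110.50. Cost to traveler: £110.50. OOP to date £1797.
Bill 4, £753: 50% coinsurance on £753 = £376.50. Adding that to £1797 gives £2173.50, past the £2000 cap; traveler pays only £2000 − £1797 = £203.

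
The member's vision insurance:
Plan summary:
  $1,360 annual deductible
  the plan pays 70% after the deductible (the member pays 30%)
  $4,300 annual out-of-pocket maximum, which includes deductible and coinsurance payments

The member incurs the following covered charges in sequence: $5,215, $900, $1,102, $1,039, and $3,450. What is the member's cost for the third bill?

$330.60

#1 ($5,215): $1,360 to deductible, leaving $3,855; coinsurance $3,855 × 30% = $1,156.50. Member owes $2,516.50 (running OOP $2,516.50).
#2 ($900): deductible met; 30% of $900 = $270. Member pays $270; OOP now $2,786.50.
#3 ($1,102): deductible already satisfied, so member's share is 30% × $1,102 = $330.60. Member pays $330.60; OOP now $3,117.10.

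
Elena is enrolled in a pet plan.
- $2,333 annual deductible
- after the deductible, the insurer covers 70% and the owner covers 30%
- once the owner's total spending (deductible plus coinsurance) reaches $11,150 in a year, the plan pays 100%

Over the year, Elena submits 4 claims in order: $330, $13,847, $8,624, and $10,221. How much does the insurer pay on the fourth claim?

Claim 1 ($330): all of it applies to the deductible. Owner owes $330 (running OOP $330). Plan pays $330 − $330 = $0.
Claim 2 ($13,847): $2,003 finishes the deductible; $11,844 goes to coinsurance; owner's 30% is $3,553.20. Cost to owner: $5,556.20. OOP to date $5,886.20. Insurer: $13,847 − $5,556.20 = $8,290.80.
Claim 3 ($8,624): 30% coinsurance on $8,624 = $2,587.20. Owner owes $2,587.20 (running OOP $8,473.40). Insurer: $8,624 − $2,587.20 = $6,036.80.
Claim 4 ($10,221): deductible met; 30% of $10,221 = $3,066.30. OOP would hit $11,539.70 > $11,150, so the cap limits the owner to $11,150 − $8,473.40 = $2,676.60. Plan pays $10,221 − $2,676.60 = $7,544.40.

$7,544.40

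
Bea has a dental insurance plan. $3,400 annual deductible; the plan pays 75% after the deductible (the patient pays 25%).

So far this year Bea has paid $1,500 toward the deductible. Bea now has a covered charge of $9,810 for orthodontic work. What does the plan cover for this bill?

$1,500 of the $3,400 deductible is already met, leaving $1,900.
After the $1,900 deductible portion, $9,810 − $1,900 = $7,910 is subject to coinsurance.
Coinsurance: $7,910 × 25% = $1,977.50.
So the patient owes $1,900 + $1,977.50 = $3,877.50.
The insurer covers the remainder: $9,810 − $3,877.50 = $5,932.50.

$5,932.50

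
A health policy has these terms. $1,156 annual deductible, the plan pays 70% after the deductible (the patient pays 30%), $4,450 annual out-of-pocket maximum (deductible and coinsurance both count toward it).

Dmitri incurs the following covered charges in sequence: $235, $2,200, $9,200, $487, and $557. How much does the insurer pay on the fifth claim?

$552.80

Claim 1 — $235: entire amount goes to the deductible. Patient owes $235 (running OOP $235). Plan pays $235 − $235 = $0.
Claim 2 — $2,200: $921 finishes the deductible; $1,279 goes to coinsurance; coinsurance $1,279 × 30% = $383.70. Patient owes $1,304.70 (running OOP $1,539.70). Plan pays $2,200 − $1,304.70 = $895.30.
Claim 3 — $9,200: deductible already satisfied, so patient's share is 30% × $9,200 = $2,760. Cost to patient: $2,760. OOP to date $4,299.70. Insurer: $9,200 − $2,760 = $6,440.
Claim 4 — $487: 30% coinsurance on $487 = $146.10. Patient pays $146.10; OOP now $4,445.80. Plan pays $487 − $146.10 = $340.90.
Claim 5 — $557: deductible already satisfied, so patient's share is 30% × $557 = $167.10. OOP would hit $4,612.90 > $4,450, so the cap limits the patient to $4,450 − $4,445.80 = $4.20. Plan pays $557 − $4.20 = $552.80.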